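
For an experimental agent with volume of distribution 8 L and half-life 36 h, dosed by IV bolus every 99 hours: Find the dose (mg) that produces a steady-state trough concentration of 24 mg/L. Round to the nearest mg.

1100 mg

τ/t½ = 99/36 ≈ 2.75, so f = (1/2)^(99/36) ≈ 0.148651.
Cmin,ss = (D/Vd)·f/(1−f), so D = Cmin,ss·Vd·(1−f)/f.
D = 24 × 8 × (1−f)/f ≈ 24 × 8 × 5.72717 ≈ 1099.62 mg.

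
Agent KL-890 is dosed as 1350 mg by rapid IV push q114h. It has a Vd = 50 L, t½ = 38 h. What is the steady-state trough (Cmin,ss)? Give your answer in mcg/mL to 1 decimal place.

The dosing interval is 3 half-lives, so f = 2^(−3) = 0.125.
Accumulation ratio R = 1/(1 − f) = 1/0.875 = 8/7.
Single-dose peak C₀ = D/Vd = 1350/50 = 27 mcg/mL.
Steady-state peak Cmax,ss = C₀·R = 27 × 8/7 ≈ 30.857 mcg/mL.
Steady-state trough Cmin,ss = Cmax,ss·f ≈ 30.857 × 0.125 ≈ 3.857 mcg/mL.

3.9 mcg/mL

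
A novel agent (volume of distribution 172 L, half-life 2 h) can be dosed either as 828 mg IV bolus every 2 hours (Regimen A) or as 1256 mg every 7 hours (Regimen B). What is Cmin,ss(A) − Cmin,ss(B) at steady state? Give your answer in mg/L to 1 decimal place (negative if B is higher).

Regimen A: f = (1/2)^(2/2) ≈ 0.5000; Cmin,ss = (828/172)·f/(1−f) ≈ 4.814 mg/L.
Regimen B: f = (1/2)^(7/2) ≈ 0.0884; Cmin,ss = (1256/172)·f/(1−f) ≈ 0.708 mg/L.
Difference ≈ 4.814 − 0.708 ≈ 4.106 mg/L.

4.1 mg/L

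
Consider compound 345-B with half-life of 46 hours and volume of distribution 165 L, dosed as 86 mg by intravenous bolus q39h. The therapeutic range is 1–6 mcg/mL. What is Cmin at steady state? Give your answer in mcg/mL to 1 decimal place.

0.7 mcg/mL

k = ln2/t½ = ln2/46 ≈ 0.015068 h⁻¹; fraction remaining f = e^(−kτ) = e^(−0.015068×39) ≈ 0.5556.
Each bolus raises the concentration by D/Vd = 86/165 ≈ 0.521 mcg/mL.
Steady-state trough Cmin,ss = C₀·f/(1−f) ≈ 0.521 × 0.5556/0.4444 ≈ 0.651 mcg/mL.
Trough 0.7 mcg/mL vs MEC 1 mcg/mL: subtherapeutic.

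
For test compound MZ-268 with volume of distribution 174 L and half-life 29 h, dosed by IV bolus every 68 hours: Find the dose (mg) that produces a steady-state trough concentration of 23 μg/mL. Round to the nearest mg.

τ/t½ = 68/29 ≈ 2.3448, so f = (1/2)^(68/29) ≈ 0.196851.
Cmin,ss = (D/Vd)·f/(1−f), so D = Cmin,ss·Vd·(1−f)/f.
D = 23 × 174 × (1−f)/f ≈ 23 × 174 × 4.07998 ≈ 16328.08 mg.

16328 mg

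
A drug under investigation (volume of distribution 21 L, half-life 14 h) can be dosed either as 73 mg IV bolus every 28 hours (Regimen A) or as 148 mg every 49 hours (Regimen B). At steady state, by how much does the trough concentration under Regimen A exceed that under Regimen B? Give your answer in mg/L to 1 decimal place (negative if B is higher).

0.5 mg/L

Regimen A: f = (1/2)^(28/14) ≈ 0.2500; Cmin,ss = (73/21)·f/(1−f) ≈ 1.159 mg/L.
Regimen B: f = (1/2)^(49/14) ≈ 0.0884; Cmin,ss = (148/21)·f/(1−f) ≈ 0.683 mg/L.
Difference ≈ 1.159 − 0.683 ≈ 0.476 mg/L.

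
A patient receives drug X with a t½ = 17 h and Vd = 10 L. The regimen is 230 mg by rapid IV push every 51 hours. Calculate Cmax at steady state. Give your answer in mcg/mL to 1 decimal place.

τ = 51 h = 3 half-lives, so f = (1/2)^3 = 0.125.
At steady state, R = 1/(1 − 0.125) = 8/7.
Single-dose peak C₀ = D/Vd = 230/10 = 23 mcg/mL.
Steady-state peak Cmax,ss = C₀·R = 23 × 8/7 ≈ 26.286 mcg/mL.

26.3 mcg/mL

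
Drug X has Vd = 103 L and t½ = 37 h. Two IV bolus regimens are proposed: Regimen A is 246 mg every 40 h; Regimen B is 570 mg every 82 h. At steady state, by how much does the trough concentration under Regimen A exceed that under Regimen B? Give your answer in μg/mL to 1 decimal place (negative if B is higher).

Regimen A: f = (1/2)^(40/37) ≈ 0.4727; Cmin,ss = (246/103)·f/(1−f) ≈ 2.141 μg/mL.
Regimen B: f = (1/2)^(82/37) ≈ 0.2152; Cmin,ss = (570/103)·f/(1−f) ≈ 1.517 μg/mL.
Difference ≈ 2.141 − 1.517 ≈ 0.624 μg/mL.

0.6 μg/mL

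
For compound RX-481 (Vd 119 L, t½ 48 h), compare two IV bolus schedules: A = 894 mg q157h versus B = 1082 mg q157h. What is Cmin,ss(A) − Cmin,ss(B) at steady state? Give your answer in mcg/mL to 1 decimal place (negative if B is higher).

-0.2 mcg/mL

Regimen A: f = (1/2)^(157/48) ≈ 0.1036; Cmin,ss = (894/119)·f/(1−f) ≈ 0.868 mcg/mL.
Regimen B: f = (1/2)^(157/48) ≈ 0.1036; Cmin,ss = (1082/119)·f/(1−f) ≈ 1.051 mcg/mL.
Difference ≈ 0.868 − 1.051 ≈ -0.183 mcg/mL.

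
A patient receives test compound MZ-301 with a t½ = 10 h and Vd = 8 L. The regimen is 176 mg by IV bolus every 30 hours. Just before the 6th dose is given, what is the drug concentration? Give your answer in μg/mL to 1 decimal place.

f = (1/2)^(τ/t½) = (1/2)^(30/10) ≈ 0.1250.
C₀ = D/Vd = 176/8 ≈ 22.000 μg/mL.
Before the 6th dose, 5 doses have been given. Superposition: Cmin = C₀·(f + f² + … + f^5).
≈ 22.000 × (0.1250 + 0.0156 + 0.0020 + 0.0002 + 0.0000) ≈ 22.000 × 0.1428 ≈ 3.142 μg/mL.

3.1 μg/mL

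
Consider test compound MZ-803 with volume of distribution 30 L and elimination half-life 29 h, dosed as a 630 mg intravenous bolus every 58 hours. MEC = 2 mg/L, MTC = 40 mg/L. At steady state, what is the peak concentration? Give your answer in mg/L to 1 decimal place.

The dosing interval is 2 half-lives, so f = 2^(−2) = 0.25.
Accumulation ratio R = 1/(1 − f) = 1/0.75 = 4/3.
Single-dose peak C₀ = D/Vd = 630/30 = 21 mg/L.
Steady-state peak Cmax,ss = C₀·R = 21 × 4/3 ≈ 28.000 mg/L.
Peak 28.0 mg/L vs MTC 40 mg/L: below toxic threshold.

28.0 mg/L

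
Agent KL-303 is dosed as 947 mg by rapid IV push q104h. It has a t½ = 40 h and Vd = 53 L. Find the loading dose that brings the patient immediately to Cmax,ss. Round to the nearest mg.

f = (1/2)^(104/40) ≈ 0.164938; accumulation ratio R = 1/(1−f) ≈ 1.19752.
Loading dose to hit Cmax,ss on first dose: D_load = D_maint·R ≈ 947 × 1.19752 ≈ 1134.05 mg.

1134 mg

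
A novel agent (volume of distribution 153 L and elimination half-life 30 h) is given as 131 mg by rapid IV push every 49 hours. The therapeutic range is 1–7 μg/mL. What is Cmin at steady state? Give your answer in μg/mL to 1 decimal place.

Over one 49-h interval, 49/30 ≈ 1.6333 half-lives elapse, leaving f ≈ 0.3223 of each dose.
Accumulation ratio R = 1/(1 − f) ≈ 1/0.6777 ≈ 1.4756.
Each bolus raises the concentration by D/Vd = 131/153 ≈ 0.856 μg/mL.
Cmax,ss = C₀/(1 − f) ≈ 0.856/0.6777 ≈ 1.263 μg/mL.
One interval later, Cmin,ss = Cmax,ss·e^(−kτ) ≈ 1.263 × 0.3223 ≈ 0.407 μg/mL.
Trough 0.4 μg/mL vs MEC 1 μg/mL: subtherapeutic.

0.4 μg/mL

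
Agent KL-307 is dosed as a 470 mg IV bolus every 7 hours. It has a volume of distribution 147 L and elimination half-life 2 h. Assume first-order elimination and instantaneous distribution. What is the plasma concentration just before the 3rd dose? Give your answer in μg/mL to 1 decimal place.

f = (1/2)^(τ/t½) = (1/2)^(7/2) ≈ 0.0884.
C₀ = D/Vd = 470/147 ≈ 3.197 μg/mL.
Before the 3rd dose, 2 doses have been given. Superposition: Cmin = C₀·(f + f²).
≈ 3.197 × (0.0884 + 0.0078) ≈ 3.197 × 0.0962 ≈ 0.308 μg/mL.

0.3 μg/mL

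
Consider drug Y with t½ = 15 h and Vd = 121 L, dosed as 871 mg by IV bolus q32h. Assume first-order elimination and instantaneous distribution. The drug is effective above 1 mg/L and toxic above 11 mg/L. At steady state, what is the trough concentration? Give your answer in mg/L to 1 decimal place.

Over one 32-h interval, 32/15 ≈ 2.1333 half-lives elapse, leaving f ≈ 0.2279 of each dose.
Each bolus raises the concentration by D/Vd = 871/121 ≈ 7.198 mg/L.
Steady-state trough Cmin,ss = C₀·f/(1−f) ≈ 7.198 × 0.2279/0.7721 ≈ 2.125 mg/L.
Trough 2.1 mg/L vs MEC 1 mg/L: adequate.

2.1 mg/L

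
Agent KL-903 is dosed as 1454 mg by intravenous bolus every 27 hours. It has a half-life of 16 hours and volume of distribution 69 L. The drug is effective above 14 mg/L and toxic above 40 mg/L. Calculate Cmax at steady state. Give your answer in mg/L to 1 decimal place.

30.6 mg/L

τ/t½ = 27/16 ≈ 1.6875, so fraction remaining f = (1/2)^(27/16) ≈ 0.3105.
At steady state, accumulation factor R = 1/(1 − e^(−kτ)) ≈ 1.4503.
Single-dose peak C₀ = D/Vd = 1454/69 ≈ 21.072 mg/L.
Steady-state peak Cmax,ss = C₀·R ≈ 21.072 × 1.4503 ≈ 30.561 mg/L.
Peak 30.6 mg/L vs MTC 40 mg/L: below toxic threshold.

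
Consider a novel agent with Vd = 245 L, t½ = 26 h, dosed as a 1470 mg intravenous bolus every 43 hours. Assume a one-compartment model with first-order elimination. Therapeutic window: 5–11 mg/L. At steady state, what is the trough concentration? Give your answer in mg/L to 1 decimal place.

2.8 mg/L

k = ln2/t½ = ln2/26 ≈ 0.026660 h⁻¹; fraction remaining f = e^(−kτ) = e^(−0.026660×43) ≈ 0.3178.
Each bolus raises the concentration by D/Vd = 1470/245 ≈ 6.000 mg/L.
Steady-state trough Cmin,ss = C₀·f/(1−f) ≈ 6.000 × 0.3178/0.6822 ≈ 2.795 mg/L.
Trough 2.8 mg/L vs MEC 5 mg/L: subtherapeutic.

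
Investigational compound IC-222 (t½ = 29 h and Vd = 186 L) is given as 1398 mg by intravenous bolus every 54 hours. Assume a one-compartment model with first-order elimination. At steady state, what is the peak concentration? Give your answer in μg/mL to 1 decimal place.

10.4 μg/mL

τ/t½ = 54/29 ≈ 1.8621, so fraction remaining f = (1/2)^(54/29) ≈ 0.2751.
At steady state, accumulation factor R = 1/(1 − e^(−kτ)) ≈ 1.3795.
Single-dose peak C₀ = D/Vd = 1398/186 ≈ 7.516 μg/mL.
Steady-state peak Cmax,ss = C₀·R ≈ 7.516 × 1.3795 ≈ 10.368 μg/mL.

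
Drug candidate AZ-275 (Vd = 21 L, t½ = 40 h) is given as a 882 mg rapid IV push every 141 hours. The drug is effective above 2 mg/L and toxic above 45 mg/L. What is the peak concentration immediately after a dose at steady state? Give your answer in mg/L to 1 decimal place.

τ/t½ = 141/40 ≈ 3.525, so fraction remaining f = (1/2)^(141/40) ≈ 0.0869.
Accumulation ratio R = 1/(1 − f) ≈ 1/0.9131 ≈ 1.0952.
Each bolus raises the concentration by D/Vd = 882/21 ≈ 42.000 mg/L.
Steady-state peak Cmax,ss = C₀·R ≈ 42.000 × 1.0952 ≈ 45.998 mg/L.
Peak 46.0 mg/L vs MTC 45 mg/L: exceeds toxic threshold.

46.0 mg/L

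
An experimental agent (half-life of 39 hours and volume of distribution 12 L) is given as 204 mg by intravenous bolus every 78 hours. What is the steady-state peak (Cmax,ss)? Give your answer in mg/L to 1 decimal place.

22.7 mg/L

The dosing interval is 2 half-lives, so f = 2^(−2) = 0.25.
Accumulation ratio R = 1/(1 − f) = 1/0.75 = 4/3.
Single-dose peak C₀ = D/Vd = 204/12 = 17 mg/L.
Steady-state peak Cmax,ss = C₀·R = 17 × 4/3 ≈ 22.667 mg/L.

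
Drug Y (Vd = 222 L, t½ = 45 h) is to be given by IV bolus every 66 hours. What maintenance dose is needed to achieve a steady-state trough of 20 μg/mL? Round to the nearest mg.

τ/t½ = 66/45 ≈ 1.4667, so f = (1/2)^(66/45) ≈ 0.361817.
Cmin,ss = (D/Vd)·f/(1−f), so D = Cmin,ss·Vd·(1−f)/f.
D = 20 × 222 × (1−f)/f ≈ 20 × 222 × 1.76383 ≈ 7831.41 mg.

7831 mg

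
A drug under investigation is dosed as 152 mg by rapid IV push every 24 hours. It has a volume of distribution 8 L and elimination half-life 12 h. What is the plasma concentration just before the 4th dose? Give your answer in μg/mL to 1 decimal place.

f = (1/2)^(τ/t½) = (1/2)^(24/12) ≈ 0.2500.
C₀ = D/Vd = 152/8 ≈ 19.000 μg/mL.
Before the 4th dose, 3 doses have been given. Superposition: Cmin = C₀·(f + f² + … + f^3).
≈ 19.000 × (0.2500 + 0.0625 + 0.0156) ≈ 19.000 × 0.3281 ≈ 6.234 μg/mL.

6.2 μg/mL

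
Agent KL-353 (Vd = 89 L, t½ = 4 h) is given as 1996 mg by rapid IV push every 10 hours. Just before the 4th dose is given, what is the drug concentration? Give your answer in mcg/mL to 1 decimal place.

4.8 mcg/mL

f = (1/2)^(τ/t½) = (1/2)^(10/4) ≈ 0.1768.
C₀ = D/Vd = 1996/89 ≈ 22.427 mcg/mL.
Before the 4th dose, 3 doses have been given. Superposition: Cmin = C₀·(f + f² + … + f^3).
≈ 22.427 × (0.1768 + 0.0313 + 0.0055) ≈ 22.427 × 0.2136 ≈ 4.790 mcg/mL.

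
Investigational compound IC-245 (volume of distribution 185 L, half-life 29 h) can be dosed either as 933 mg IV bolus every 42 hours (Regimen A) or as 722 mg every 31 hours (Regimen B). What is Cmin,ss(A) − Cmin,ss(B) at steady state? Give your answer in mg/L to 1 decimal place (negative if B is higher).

Regimen A: f = (1/2)^(42/29) ≈ 0.3665; Cmin,ss = (933/185)·f/(1−f) ≈ 2.918 mg/L.
Regimen B: f = (1/2)^(31/29) ≈ 0.4767; Cmin,ss = (722/185)·f/(1−f) ≈ 3.555 mg/L.
Difference ≈ 2.918 − 3.555 ≈ -0.637 mg/L.

-0.6 mg/L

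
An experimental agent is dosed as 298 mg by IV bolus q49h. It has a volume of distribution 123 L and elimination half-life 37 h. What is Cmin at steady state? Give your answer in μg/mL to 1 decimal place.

k = ln2/t½ = ln2/37 ≈ 0.018734 h⁻¹; fraction remaining f = e^(−kτ) = e^(−0.018734×49) ≈ 0.3993.
Accumulation ratio R = 1/(1 − f) ≈ 1/0.6007 ≈ 1.6647.
Each bolus raises the concentration by D/Vd = 298/123 ≈ 2.423 μg/mL.
Cmax,ss = C₀/(1 − f) ≈ 2.423/0.6007 ≈ 4.034 μg/mL.
One interval later, Cmin,ss = Cmax,ss·e^(−kτ) ≈ 4.034 × 0.3993 ≈ 1.611 μg/mL.

1.6 μg/mL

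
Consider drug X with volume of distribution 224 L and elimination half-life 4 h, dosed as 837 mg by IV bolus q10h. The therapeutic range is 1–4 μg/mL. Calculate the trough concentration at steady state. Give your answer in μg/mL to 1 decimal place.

0.8 μg/mL

k = ln2/t½ = ln2/4 ≈ 0.173287 h⁻¹; fraction remaining f = e^(−kτ) = e^(−0.173287×10) ≈ 0.1768.
At steady state, accumulation factor R = 1/(1 − e^(−kτ)) ≈ 1.2148.
Each bolus raises the concentration by D/Vd = 837/224 ≈ 3.737 μg/mL.
Steady-state peak Cmax,ss = C₀·R ≈ 3.737 × 1.2148 ≈ 4.540 μg/mL.
One interval later, Cmin,ss = Cmax,ss·e^(−kτ) ≈ 4.540 × 0.1768 ≈ 0.803 μg/mL.
Trough 0.8 μg/mL vs MEC 1 μg/mL: subtherapeutic.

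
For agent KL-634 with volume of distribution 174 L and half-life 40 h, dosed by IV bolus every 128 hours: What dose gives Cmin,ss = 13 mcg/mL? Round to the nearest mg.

τ/t½ = 128/40 ≈ 3.2, so f = (1/2)^(128/40) ≈ 0.108819.
Cmin,ss = (D/Vd)·f/(1−f), so D = Cmin,ss·Vd·(1−f)/f.
D = 13 × 174 × (1−f)/f ≈ 13 × 174 × 8.18957 ≈ 18524.81 mg.

18525 mg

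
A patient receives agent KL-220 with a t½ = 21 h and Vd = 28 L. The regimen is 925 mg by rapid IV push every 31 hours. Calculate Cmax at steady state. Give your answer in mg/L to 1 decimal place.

Over one 31-h interval, 31/21 ≈ 1.4762 half-lives elapse, leaving f ≈ 0.3594 of each dose.
At steady state, accumulation factor R = 1/(1 − e^(−kτ)) ≈ 1.5610.
Single-dose peak C₀ = D/Vd = 925/28 ≈ 33.036 mg/L.
Cmax,ss = C₀/(1 − f) ≈ 33.036/0.6406 ≈ 51.570 mg/L.

51.6 mg/L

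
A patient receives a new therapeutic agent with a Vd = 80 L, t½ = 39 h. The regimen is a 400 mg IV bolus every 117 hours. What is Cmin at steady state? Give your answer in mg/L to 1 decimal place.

τ = 117 h = 3 half-lives, so f = (1/2)^3 = 0.125.
Accumulation ratio R = 1/(1 − f) = 1/0.875 = 8/7.
Single-dose peak C₀ = D/Vd = 400/80 = 5 mg/L.
Steady-state peak Cmax,ss = C₀·R = 5 × 8/7 ≈ 5.714 mg/L.
Steady-state trough Cmin,ss = Cmax,ss·f ≈ 5.714 × 0.125 ≈ 0.714 mg/L.

0.7 mg/L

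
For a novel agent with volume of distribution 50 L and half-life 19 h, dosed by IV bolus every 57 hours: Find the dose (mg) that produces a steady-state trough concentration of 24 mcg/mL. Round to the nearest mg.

τ/t½ = 57/19 ≈ 3, so f = (1/2)^(57/19) ≈ 0.125000.
Cmin,ss = (D/Vd)·f/(1−f), so D = Cmin,ss·Vd·(1−f)/f.
D = 24 × 50 × (1−f)/f ≈ 24 × 50 × 7.00000 ≈ 8400.00 mg.

8400 mg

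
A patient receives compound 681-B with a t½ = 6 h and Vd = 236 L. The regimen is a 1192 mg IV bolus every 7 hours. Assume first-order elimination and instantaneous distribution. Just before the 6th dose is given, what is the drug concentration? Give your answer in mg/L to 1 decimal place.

4.0 mg/L

f = (1/2)^(τ/t½) = (1/2)^(7/6) ≈ 0.4454.
C₀ = D/Vd = 1192/236 ≈ 5.051 mg/L.
Before the 6th dose, 5 doses have been given. Superposition: Cmin = C₀·(f + f² + … + f^5).
≈ 5.051 × (0.4454 + 0.1984 + 0.0884 + 0.0394 + 0.0175) ≈ 5.051 × 0.7891 ≈ 3.986 mg/L.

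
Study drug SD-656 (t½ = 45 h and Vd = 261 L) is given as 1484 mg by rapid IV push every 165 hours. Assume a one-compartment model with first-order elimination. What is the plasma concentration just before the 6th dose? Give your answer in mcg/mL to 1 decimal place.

0.5 mcg/mL

f = (1/2)^(τ/t½) = (1/2)^(165/45) ≈ 0.0787.
C₀ = D/Vd = 1484/261 ≈ 5.686 mcg/mL.
Before the 6th dose, 5 doses have been given. Superposition: Cmin = C₀·(f + f² + … + f^5).
≈ 5.686 × (0.0787 + 0.0062 + 0.0005 + 0.0000 + 0.0000) ≈ 5.686 × 0.0854 ≈ 0.486 mcg/mL.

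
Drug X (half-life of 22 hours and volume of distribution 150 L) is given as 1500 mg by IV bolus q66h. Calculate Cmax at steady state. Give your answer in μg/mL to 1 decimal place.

11.4 μg/mL

τ = 66 h = 3 half-lives, so f = (1/2)^3 = 0.125.
Accumulation ratio R = 1/(1 − f) = 1/0.875 = 8/7.
Single-dose peak C₀ = D/Vd = 1500/150 = 10 μg/mL.
Steady-state peak Cmax,ss = C₀·R = 10 × 8/7 ≈ 11.429 μg/mL.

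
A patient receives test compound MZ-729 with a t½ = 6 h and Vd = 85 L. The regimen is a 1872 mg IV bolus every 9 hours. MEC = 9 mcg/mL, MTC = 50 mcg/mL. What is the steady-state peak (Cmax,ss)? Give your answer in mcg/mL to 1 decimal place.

τ/t½ = 9/6 ≈ 1.5, so fraction remaining f = (1/2)^(9/6) ≈ 0.3536.
Accumulation ratio R = 1/(1 − f) ≈ 1/0.6464 ≈ 1.5470.
Single-dose peak C₀ = D/Vd = 1872/85 ≈ 22.024 mcg/mL.
Steady-state peak Cmax,ss = C₀·R ≈ 22.024 × 1.5470 ≈ 34.071 mcg/mL.
Peak 34.1 mcg/mL vs MTC 50 mcg/mL: below toxic threshold.

34.1 mcg/mL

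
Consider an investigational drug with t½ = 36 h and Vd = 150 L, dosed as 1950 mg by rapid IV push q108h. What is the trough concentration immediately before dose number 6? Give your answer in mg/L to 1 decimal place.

1.9 mg/L

f = (1/2)^(τ/t½) = (1/2)^(108/36) ≈ 0.1250.
C₀ = D/Vd = 1950/150 ≈ 13.000 mg/L.
Before the 6th dose, 5 doses have been given. Superposition: Cmin = C₀·(f + f² + … + f^5).
≈ 13.000 × (0.1250 + 0.0156 + 0.0020 + 0.0002 + 0.0000) ≈ 13.000 × 0.1428 ≈ 1.856 mg/L.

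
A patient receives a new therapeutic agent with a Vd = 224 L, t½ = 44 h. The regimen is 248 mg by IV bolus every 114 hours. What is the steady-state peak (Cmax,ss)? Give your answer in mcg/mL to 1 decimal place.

Over one 114-h interval, 114/44 ≈ 2.5909 half-lives elapse, leaving f ≈ 0.1660 of each dose.
At steady state, accumulation factor R = 1/(1 − e^(−kτ)) ≈ 1.1990.
Each bolus raises the concentration by D/Vd = 248/224 ≈ 1.107 mcg/mL.
Steady-state peak Cmax,ss = C₀·R ≈ 1.107 × 1.1990 ≈ 1.327 mcg/mL.

1.3 mcg/mL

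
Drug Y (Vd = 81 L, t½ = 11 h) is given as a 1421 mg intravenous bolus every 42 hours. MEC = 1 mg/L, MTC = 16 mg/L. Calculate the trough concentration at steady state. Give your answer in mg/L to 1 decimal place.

k = ln2/t½ = ln2/11 ≈ 0.063013 h⁻¹; fraction remaining f = e^(−kτ) = e^(−0.063013×42) ≈ 0.0709.
At steady state, accumulation factor R = 1/(1 − e^(−kτ)) ≈ 1.0763.
Each bolus raises the concentration by D/Vd = 1421/81 ≈ 17.543 mg/L.
Steady-state peak Cmax,ss = C₀·R ≈ 17.543 × 1.0763 ≈ 18.882 mg/L.
One interval later, Cmin,ss = Cmax,ss·e^(−kτ) ≈ 18.882 × 0.0709 ≈ 1.339 mg/L.
Trough 1.3 mg/L vs MEC 1 mg/L: adequate.

1.3 mg/L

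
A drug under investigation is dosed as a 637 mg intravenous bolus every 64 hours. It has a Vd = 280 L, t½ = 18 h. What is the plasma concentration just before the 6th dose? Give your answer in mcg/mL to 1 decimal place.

0.2 mcg/mL

f = (1/2)^(τ/t½) = (1/2)^(64/18) ≈ 0.0850.
C₀ = D/Vd = 637/280 ≈ 2.275 mcg/mL.
Before the 6th dose, 5 doses have been given. Superposition: Cmin = C₀·(f + f² + … + f^5).
≈ 2.275 × (0.0850 + 0.0072 + 0.0006 + 0.0001 + 0.0000) ≈ 2.275 × 0.0929 ≈ 0.211 mcg/mL.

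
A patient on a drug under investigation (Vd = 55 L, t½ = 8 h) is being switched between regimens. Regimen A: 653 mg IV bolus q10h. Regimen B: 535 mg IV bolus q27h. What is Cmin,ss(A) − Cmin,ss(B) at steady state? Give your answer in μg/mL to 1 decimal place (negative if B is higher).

7.6 μg/mL

Regimen A: f = (1/2)^(10/8) ≈ 0.4204; Cmin,ss = (653/55)·f/(1−f) ≈ 8.612 μg/mL.
Regimen B: f = (1/2)^(27/8) ≈ 0.0964; Cmin,ss = (535/55)·f/(1−f) ≈ 1.038 μg/mL.
Difference ≈ 8.612 − 1.038 ≈ 7.574 μg/mL.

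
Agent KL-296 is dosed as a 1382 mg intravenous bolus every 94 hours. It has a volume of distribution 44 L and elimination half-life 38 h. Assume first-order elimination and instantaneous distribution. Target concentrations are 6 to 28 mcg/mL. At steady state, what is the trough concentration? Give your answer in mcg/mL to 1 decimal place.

τ/t½ = 94/38 ≈ 2.4737, so fraction remaining f = (1/2)^(94/38) ≈ 0.1800.
At steady state, accumulation factor R = 1/(1 − e^(−kτ)) ≈ 1.2195.
Each bolus raises the concentration by D/Vd = 1382/44 ≈ 31.409 mcg/mL.
Steady-state peak Cmax,ss = C₀·R ≈ 31.409 × 1.2195 ≈ 38.303 mcg/mL.
Steady-state trough Cmin,ss = Cmax,ss·f ≈ 38.303 × 0.1800 ≈ 6.895 mcg/mL.
Trough 6.9 mcg/mL vs MEC 6 mcg/mL: adequate.

6.9 mcg/mL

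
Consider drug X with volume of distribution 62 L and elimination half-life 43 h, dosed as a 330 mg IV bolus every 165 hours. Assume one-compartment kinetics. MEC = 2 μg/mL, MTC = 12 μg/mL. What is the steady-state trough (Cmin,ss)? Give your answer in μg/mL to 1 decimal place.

τ/t½ = 165/43 ≈ 3.8372, so fraction remaining f = (1/2)^(165/43) ≈ 0.0700.
Single-dose peak C₀ = D/Vd = 330/62 ≈ 5.323 μg/mL.
Steady-state trough Cmin,ss = C₀·f/(1−f) ≈ 5.323 × 0.0700/0.9300 ≈ 0.401 μg/mL.
Trough 0.4 μg/mL vs MEC 2 μg/mL: subtherapeutic.

0.4 μg/mL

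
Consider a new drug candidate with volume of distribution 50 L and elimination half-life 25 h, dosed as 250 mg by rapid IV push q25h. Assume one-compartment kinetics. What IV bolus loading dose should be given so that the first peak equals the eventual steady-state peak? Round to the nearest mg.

f = (1/2)^(25/25) ≈ 0.500000; accumulation ratio R = 1/(1−f) ≈ 2.00000.
Loading dose to hit Cmax,ss on first dose: D_load = D_maint·R ≈ 250 × 2.00000 ≈ 500.00 mg.

500 mg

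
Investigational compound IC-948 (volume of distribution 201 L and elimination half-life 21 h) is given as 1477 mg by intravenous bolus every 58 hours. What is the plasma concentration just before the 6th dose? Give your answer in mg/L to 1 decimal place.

1.3 mg/L

f = (1/2)^(τ/t½) = (1/2)^(58/21) ≈ 0.1474.
C₀ = D/Vd = 1477/201 ≈ 7.348 mg/L.
Before the 6th dose, 5 doses have been given. Superposition: Cmin = C₀·(f + f² + … + f^5).
≈ 7.348 × (0.1474 + 0.0217 + 0.0032 + 0.0005 + 0.0001) ≈ 7.348 × 0.1729 ≈ 1.270 mg/L.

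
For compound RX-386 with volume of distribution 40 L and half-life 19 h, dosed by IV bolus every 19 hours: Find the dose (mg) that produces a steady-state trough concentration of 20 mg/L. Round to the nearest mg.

800 mg

τ/t½ = 19/19 ≈ 1, so f = (1/2)^(19/19) ≈ 0.500000.
Cmin,ss = (D/Vd)·f/(1−f), so D = Cmin,ss·Vd·(1−f)/f.
D = 20 × 40 × (1−f)/f ≈ 20 × 40 × 1.00000 ≈ 800.00 mg.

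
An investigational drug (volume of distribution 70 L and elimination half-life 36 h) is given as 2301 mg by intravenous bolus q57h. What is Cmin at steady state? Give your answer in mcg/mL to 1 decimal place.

16.5 mcg/mL

τ/t½ = 57/36 ≈ 1.5833, so fraction remaining f = (1/2)^(57/36) ≈ 0.3337.
Accumulation ratio R = 1/(1 − f) ≈ 1/0.6663 ≈ 1.5008.
Single-dose peak C₀ = D/Vd = 2301/70 ≈ 32.871 mcg/mL.
Cmax,ss = C₀/(1 − f) ≈ 32.871/0.6663 ≈ 49.334 mcg/mL.
Steady-state trough Cmin,ss = Cmax,ss·f ≈ 49.334 × 0.3337 ≈ 16.463 mcg/mL.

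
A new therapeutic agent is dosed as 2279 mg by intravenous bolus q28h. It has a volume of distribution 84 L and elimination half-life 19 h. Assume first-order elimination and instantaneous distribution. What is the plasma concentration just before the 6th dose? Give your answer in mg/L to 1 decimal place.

f = (1/2)^(τ/t½) = (1/2)^(28/19) ≈ 0.3601.
C₀ = D/Vd = 2279/84 ≈ 27.131 mg/L.
Before the 6th dose, 5 doses have been given. Superposition: Cmin = C₀·(f + f² + … + f^5).
≈ 27.131 × (0.3601 + 0.1297 + 0.0467 + 0.0168 + 0.0061) ≈ 27.131 × 0.5594 ≈ 15.177 mg/L.

15.2 mg/L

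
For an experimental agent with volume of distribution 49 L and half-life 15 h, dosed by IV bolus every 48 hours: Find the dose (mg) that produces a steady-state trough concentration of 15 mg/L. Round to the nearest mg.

τ/t½ = 48/15 ≈ 3.2, so f = (1/2)^(48/15) ≈ 0.108819.
Cmin,ss = (D/Vd)·f/(1−f), so D = Cmin,ss·Vd·(1−f)/f.
D = 15 × 49 × (1−f)/f ≈ 15 × 49 × 8.18957 ≈ 6019.33 mg.

6019 mg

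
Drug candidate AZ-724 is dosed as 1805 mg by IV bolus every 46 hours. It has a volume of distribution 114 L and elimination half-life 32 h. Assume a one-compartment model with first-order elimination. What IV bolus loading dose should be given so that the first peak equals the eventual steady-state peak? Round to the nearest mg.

2861 mg

f = (1/2)^(46/32) ≈ 0.369207; accumulation ratio R = 1/(1−f) ≈ 1.58531.
Loading dose to hit Cmax,ss on first dose: D_load = D_maint·R ≈ 1805 × 1.58531 ≈ 2861.48 mg.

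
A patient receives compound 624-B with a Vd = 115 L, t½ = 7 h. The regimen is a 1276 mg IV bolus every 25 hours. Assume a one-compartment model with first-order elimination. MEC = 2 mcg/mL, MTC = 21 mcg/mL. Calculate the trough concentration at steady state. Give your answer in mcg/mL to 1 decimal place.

τ/t½ = 25/7 ≈ 3.5714, so fraction remaining f = (1/2)^(25/7) ≈ 0.0841.
At steady state, accumulation factor R = 1/(1 − e^(−kτ)) ≈ 1.0918.
Single-dose peak C₀ = D/Vd = 1276/115 ≈ 11.096 mcg/mL.
Cmax,ss = C₀/(1 − f) ≈ 11.096/0.9159 ≈ 12.115 mcg/mL.
Steady-state trough Cmin,ss = Cmax,ss·f ≈ 12.115 × 0.0841 ≈ 1.019 mcg/mL.
Trough 1.0 mcg/mL vs MEC 2 mcg/mL: subtherapeutic.

1.0 mcg/mL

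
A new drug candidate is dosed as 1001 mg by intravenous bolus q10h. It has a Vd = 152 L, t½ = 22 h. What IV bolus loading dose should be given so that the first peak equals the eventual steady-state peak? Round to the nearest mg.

f = (1/2)^(10/22) ≈ 0.729740; accumulation ratio R = 1/(1−f) ≈ 3.70014.
Loading dose to hit Cmax,ss on first dose: D_load = D_maint·R ≈ 1001 × 3.70014 ≈ 3703.84 mg.

3704 mg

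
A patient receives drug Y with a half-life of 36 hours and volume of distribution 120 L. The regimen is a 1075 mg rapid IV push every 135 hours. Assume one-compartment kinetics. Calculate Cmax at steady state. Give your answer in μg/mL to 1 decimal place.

Over one 135-h interval, 135/36 ≈ 3.75 half-lives elapse, leaving f ≈ 0.0743 of each dose.
At steady state, accumulation factor R = 1/(1 − e^(−kτ)) ≈ 1.0803.
Single-dose peak C₀ = D/Vd = 1075/120 ≈ 8.958 μg/mL.
Cmax,ss = C₀/(1 − f) ≈ 8.958/0.9257 ≈ 9.677 μg/mL.

9.7 μg/mL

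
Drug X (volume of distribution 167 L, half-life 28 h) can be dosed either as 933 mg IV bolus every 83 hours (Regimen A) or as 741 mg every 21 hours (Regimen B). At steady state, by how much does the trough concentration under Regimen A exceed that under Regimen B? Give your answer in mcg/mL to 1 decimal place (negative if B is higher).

Regimen A: f = (1/2)^(83/28) ≈ 0.1281; Cmin,ss = (933/167)·f/(1−f) ≈ 0.821 mcg/mL.
Regimen B: f = (1/2)^(21/28) ≈ 0.5946; Cmin,ss = (741/167)·f/(1−f) ≈ 6.508 mcg/mL.
Difference ≈ 0.821 − 6.508 ≈ -5.687 mcg/mL.

-5.7 mcg/mL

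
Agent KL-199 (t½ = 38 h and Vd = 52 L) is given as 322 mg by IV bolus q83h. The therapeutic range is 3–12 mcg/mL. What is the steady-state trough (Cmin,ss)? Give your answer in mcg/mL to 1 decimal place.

1.7 mcg/mL

k = ln2/t½ = ln2/38 ≈ 0.018241 h⁻¹; fraction remaining f = e^(−kτ) = e^(−0.018241×83) ≈ 0.2200.
At steady state, accumulation factor R = 1/(1 − e^(−kτ)) ≈ 1.2821.
Single-dose peak C₀ = D/Vd = 322/52 ≈ 6.192 mcg/mL.
Steady-state peak Cmax,ss = C₀·R ≈ 6.192 × 1.2821 ≈ 7.939 mcg/mL.
One interval later, Cmin,ss = Cmax,ss·e^(−kτ) ≈ 7.939 × 0.2200 ≈ 1.747 mcg/mL.
Trough 1.7 mcg/mL vs MEC 3 mcg/mL: subtherapeutic.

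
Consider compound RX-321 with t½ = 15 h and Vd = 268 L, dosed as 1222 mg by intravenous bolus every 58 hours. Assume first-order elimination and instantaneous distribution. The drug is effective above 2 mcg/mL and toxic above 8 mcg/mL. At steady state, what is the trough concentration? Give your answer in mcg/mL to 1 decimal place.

0.3 mcg/mL

Over one 58-h interval, 58/15 ≈ 3.8667 half-lives elapse, leaving f ≈ 0.0686 of each dose.
Each bolus raises the concentration by D/Vd = 1222/268 ≈ 4.560 mcg/mL.
Steady-state trough Cmin,ss = C₀·f/(1−f) ≈ 4.560 × 0.0686/0.9314 ≈ 0.336 mcg/mL.
Trough 0.3 mcg/mL vs MEC 2 mcg/mL: subtherapeutic.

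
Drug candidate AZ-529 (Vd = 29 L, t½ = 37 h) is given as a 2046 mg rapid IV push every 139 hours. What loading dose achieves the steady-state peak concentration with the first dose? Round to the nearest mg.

2209 mg

f = (1/2)^(139/37) ≈ 0.073978; accumulation ratio R = 1/(1−f) ≈ 1.07989.
Loading dose to hit Cmax,ss on first dose: D_load = D_maint·R ≈ 2046 × 1.07989 ≈ 2209.45 mg.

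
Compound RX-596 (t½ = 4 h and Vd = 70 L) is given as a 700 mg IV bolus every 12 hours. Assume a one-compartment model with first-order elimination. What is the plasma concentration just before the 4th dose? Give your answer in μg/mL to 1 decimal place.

1.4 μg/mL

f = (1/2)^(τ/t½) = (1/2)^(12/4) ≈ 0.1250.
C₀ = D/Vd = 700/70 ≈ 10.000 μg/mL.
Before the 4th dose, 3 doses have been given. Superposition: Cmin = C₀·(f + f² + … + f^3).
≈ 10.000 × (0.1250 + 0.0156 + 0.0020) ≈ 10.000 × 0.1426 ≈ 1.426 μg/mL.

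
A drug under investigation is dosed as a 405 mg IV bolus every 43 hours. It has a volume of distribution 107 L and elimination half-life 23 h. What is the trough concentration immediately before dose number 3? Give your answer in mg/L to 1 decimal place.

1.3 mg/L

f = (1/2)^(τ/t½) = (1/2)^(43/23) ≈ 0.2737.
C₀ = D/Vd = 405/107 ≈ 3.785 mg/L.
Before the 3rd dose, 2 doses have been given. Superposition: Cmin = C₀·(f + f²).
≈ 3.785 × (0.2737 + 0.0749) ≈ 3.785 × 0.3486 ≈ 1.319 mg/L.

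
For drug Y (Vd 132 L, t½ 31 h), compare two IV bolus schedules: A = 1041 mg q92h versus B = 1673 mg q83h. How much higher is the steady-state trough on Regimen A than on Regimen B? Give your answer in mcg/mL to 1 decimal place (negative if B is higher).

-1.2 mcg/mL

Regimen A: f = (1/2)^(92/31) ≈ 0.1278; Cmin,ss = (1041/132)·f/(1−f) ≈ 1.156 mcg/mL.
Regimen B: f = (1/2)^(83/31) ≈ 0.1563; Cmin,ss = (1673/132)·f/(1−f) ≈ 2.348 mcg/mL.
Difference ≈ 1.156 − 2.348 ≈ -1.192 mcg/mL.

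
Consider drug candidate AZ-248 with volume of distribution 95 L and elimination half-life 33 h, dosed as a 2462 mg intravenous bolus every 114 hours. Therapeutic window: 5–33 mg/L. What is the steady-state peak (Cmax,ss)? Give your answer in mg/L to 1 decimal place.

28.5 mg/L

Over one 114-h interval, 114/33 ≈ 3.4545 half-lives elapse, leaving f ≈ 0.0912 of each dose.
At steady state, accumulation factor R = 1/(1 − e^(−kτ)) ≈ 1.1004.
Single-dose peak C₀ = D/Vd = 2462/95 ≈ 25.916 mg/L.
Steady-state peak Cmax,ss = C₀·R ≈ 25.916 × 1.1004 ≈ 28.518 mg/L.
Peak 28.5 mg/L vs MTC 33 mg/L: below toxic threshold.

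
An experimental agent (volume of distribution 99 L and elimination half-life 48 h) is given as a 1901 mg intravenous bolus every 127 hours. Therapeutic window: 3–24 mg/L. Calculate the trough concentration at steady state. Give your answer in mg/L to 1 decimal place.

τ/t½ = 127/48 ≈ 2.6458, so fraction remaining f = (1/2)^(127/48) ≈ 0.1598.
Accumulation ratio R = 1/(1 − f) ≈ 1/0.8402 ≈ 1.1902.
Single-dose peak C₀ = D/Vd = 1901/99 ≈ 19.202 mg/L.
Cmax,ss = C₀/(1 − f) ≈ 19.202/0.8402 ≈ 22.854 mg/L.
One interval later, Cmin,ss = Cmax,ss·e^(−kτ) ≈ 22.854 × 0.1598 ≈ 3.652 mg/L.
Trough 3.7 mg/L vs MEC 3 mg/L: adequate.

3.7 mg/L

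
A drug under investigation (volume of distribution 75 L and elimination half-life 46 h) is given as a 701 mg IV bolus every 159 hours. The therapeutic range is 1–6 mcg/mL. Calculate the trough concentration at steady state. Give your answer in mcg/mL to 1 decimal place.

0.9 mcg/mL

k = ln2/t½ = ln2/46 ≈ 0.015068 h⁻¹; fraction remaining f = e^(−kτ) = e^(−0.015068×159) ≈ 0.0911.
Accumulation ratio R = 1/(1 − f) ≈ 1/0.9089 ≈ 1.1002.
Single-dose peak C₀ = D/Vd = 701/75 ≈ 9.347 mcg/mL.
Steady-state peak Cmax,ss = C₀·R ≈ 9.347 × 1.1002 ≈ 10.284 mcg/mL.
One interval later, Cmin,ss = Cmax,ss·e^(−kτ) ≈ 10.284 × 0.0911 ≈ 0.937 mcg/mL.
Trough 0.9 mcg/mL vs MEC 1 mcg/mL: subtherapeutic.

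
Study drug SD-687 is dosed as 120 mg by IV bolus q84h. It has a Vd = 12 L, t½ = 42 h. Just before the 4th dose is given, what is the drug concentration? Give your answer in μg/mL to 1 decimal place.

f = (1/2)^(τ/t½) = (1/2)^(84/42) ≈ 0.2500.
C₀ = D/Vd = 120/12 ≈ 10.000 μg/mL.
Before the 4th dose, 3 doses have been given. Superposition: Cmin = C₀·(f + f² + … + f^3).
≈ 10.000 × (0.2500 + 0.0625 + 0.0156) ≈ 10.000 × 0.3281 ≈ 3.281 μg/mL.

3.3 μg/mL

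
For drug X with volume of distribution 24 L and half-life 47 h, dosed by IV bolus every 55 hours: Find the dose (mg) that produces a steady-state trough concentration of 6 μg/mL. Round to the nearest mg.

180 mg

τ/t½ = 55/47 ≈ 1.1702, so f = (1/2)^(55/47) ≈ 0.444356.
Cmin,ss = (D/Vd)·f/(1−f), so D = Cmin,ss·Vd·(1−f)/f.
D = 6 × 24 × (1−f)/f ≈ 6 × 24 × 1.25045 ≈ 180.06 mg.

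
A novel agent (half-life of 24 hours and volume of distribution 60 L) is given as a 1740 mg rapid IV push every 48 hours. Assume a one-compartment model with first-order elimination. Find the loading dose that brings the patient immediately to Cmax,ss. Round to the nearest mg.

f = (1/2)^(48/24) ≈ 0.250000; accumulation ratio R = 1/(1−f) ≈ 1.33333.
Loading dose to hit Cmax,ss on first dose: D_load = D_maint·R ≈ 1740 × 1.33333 ≈ 2319.99 mg.

2320 mg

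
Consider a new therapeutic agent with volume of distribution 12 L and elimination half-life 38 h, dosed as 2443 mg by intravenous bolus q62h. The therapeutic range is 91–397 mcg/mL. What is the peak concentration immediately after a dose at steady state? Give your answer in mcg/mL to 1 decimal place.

Over one 62-h interval, 62/38 ≈ 1.6316 half-lives elapse, leaving f ≈ 0.3227 of each dose.
Accumulation ratio R = 1/(1 − f) ≈ 1/0.6773 ≈ 1.4765.
Each bolus raises the concentration by D/Vd = 2443/12 ≈ 203.583 mcg/mL.
Steady-state peak Cmax,ss = C₀·R ≈ 203.583 × 1.4765 ≈ 300.590 mcg/mL.
Peak 300.6 mcg/mL vs MTC 397 mcg/mL: below toxic threshold.

300.6 mcg/mL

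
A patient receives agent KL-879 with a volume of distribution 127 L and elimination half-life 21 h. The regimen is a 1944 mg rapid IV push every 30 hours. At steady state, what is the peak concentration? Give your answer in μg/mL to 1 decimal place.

Over one 30-h interval, 30/21 ≈ 1.4286 half-lives elapse, leaving f ≈ 0.3715 of each dose.
Accumulation ratio R = 1/(1 − f) ≈ 1/0.6285 ≈ 1.5911.
Each bolus raises the concentration by D/Vd = 1944/127 ≈ 15.307 μg/mL.
Steady-state peak Cmax,ss = C₀·R ≈ 15.307 × 1.5911 ≈ 24.355 μg/mL.

24.4 μg/mL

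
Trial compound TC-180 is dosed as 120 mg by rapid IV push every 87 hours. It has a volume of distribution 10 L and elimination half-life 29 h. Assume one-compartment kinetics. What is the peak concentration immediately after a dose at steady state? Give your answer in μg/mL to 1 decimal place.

The dosing interval is 3 half-lives, so f = 2^(−3) = 0.125.
At steady state, R = 1/(1 − 0.125) = 8/7.
Single-dose peak C₀ = D/Vd = 120/10 = 12 μg/mL.
Steady-state peak Cmax,ss = C₀·R = 12 × 8/7 ≈ 13.714 μg/mL.

13.7 μg/mL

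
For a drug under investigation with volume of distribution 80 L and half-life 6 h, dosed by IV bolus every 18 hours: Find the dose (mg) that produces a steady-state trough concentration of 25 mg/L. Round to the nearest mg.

τ/t½ = 18/6 ≈ 3, so f = (1/2)^(18/6) ≈ 0.125000.
Cmin,ss = (D/Vd)·f/(1−f), so D = Cmin,ss·Vd·(1−f)/f.
D = 25 × 80 × (1−f)/f ≈ 25 × 80 × 7.00000 ≈ 14000.00 mg.

14000 mg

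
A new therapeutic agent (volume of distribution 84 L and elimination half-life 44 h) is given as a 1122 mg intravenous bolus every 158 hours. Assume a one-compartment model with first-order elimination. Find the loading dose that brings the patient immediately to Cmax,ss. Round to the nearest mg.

f = (1/2)^(158/44) ≈ 0.082991; accumulation ratio R = 1/(1−f) ≈ 1.09050.
Loading dose to hit Cmax,ss on first dose: D_load = D_maint·R ≈ 1122 × 1.09050 ≈ 1223.54 mg.

1224 mg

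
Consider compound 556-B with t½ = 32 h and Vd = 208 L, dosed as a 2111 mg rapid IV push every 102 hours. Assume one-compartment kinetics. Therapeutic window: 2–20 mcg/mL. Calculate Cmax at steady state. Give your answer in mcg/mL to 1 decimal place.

τ/t½ = 102/32 ≈ 3.1875, so fraction remaining f = (1/2)^(102/32) ≈ 0.1098.
At steady state, accumulation factor R = 1/(1 − e^(−kτ)) ≈ 1.1233.
Single-dose peak C₀ = D/Vd = 2111/208 ≈ 10.149 mcg/mL.
Steady-state peak Cmax,ss = C₀·R ≈ 10.149 × 1.1233 ≈ 11.400 mcg/mL.
Peak 11.4 mcg/mL vs MTC 20 mcg/mL: below toxic threshold.

11.4 mcg/mL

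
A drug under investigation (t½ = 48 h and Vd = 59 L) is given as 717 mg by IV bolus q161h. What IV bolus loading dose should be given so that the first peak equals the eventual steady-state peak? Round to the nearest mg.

f = (1/2)^(161/48) ≈ 0.097790; accumulation ratio R = 1/(1−f) ≈ 1.10839.
Loading dose to hit Cmax,ss on first dose: D_load = D_maint·R ≈ 717 × 1.10839 ≈ 794.72 mg.

795 mg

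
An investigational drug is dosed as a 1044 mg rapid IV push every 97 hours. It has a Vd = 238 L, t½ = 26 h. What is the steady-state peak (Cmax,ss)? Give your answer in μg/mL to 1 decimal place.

k = ln2/t½ = ln2/26 ≈ 0.026660 h⁻¹; fraction remaining f = e^(−kτ) = e^(−0.026660×97) ≈ 0.0753.
Accumulation ratio R = 1/(1 − f) ≈ 1/0.9247 ≈ 1.0814.
Each bolus raises the concentration by D/Vd = 1044/238 ≈ 4.387 μg/mL.
Steady-state peak Cmax,ss = C₀·R ≈ 4.387 × 1.0814 ≈ 4.744 μg/mL.

4.7 μg/mL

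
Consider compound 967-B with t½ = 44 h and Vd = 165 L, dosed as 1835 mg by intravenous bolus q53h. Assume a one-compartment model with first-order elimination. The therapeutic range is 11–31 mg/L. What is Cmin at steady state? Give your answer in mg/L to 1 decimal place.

8.5 mg/L

τ/t½ = 53/44 ≈ 1.2045, so fraction remaining f = (1/2)^(53/44) ≈ 0.4339.
Each bolus raises the concentration by D/Vd = 1835/165 ≈ 11.121 mg/L.
Steady-state trough Cmin,ss = C₀·f/(1−f) ≈ 11.121 × 0.4339/0.5661 ≈ 8.524 mg/L.
Trough 8.5 mg/L vs MEC 11 mg/L: subtherapeutic.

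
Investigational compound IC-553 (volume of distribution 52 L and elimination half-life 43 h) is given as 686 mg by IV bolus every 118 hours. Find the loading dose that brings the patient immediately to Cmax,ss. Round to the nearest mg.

806 mg

f = (1/2)^(118/43) ≈ 0.149251; accumulation ratio R = 1/(1−f) ≈ 1.17543.
Loading dose to hit Cmax,ss on first dose: D_load = D_maint·R ≈ 686 × 1.17543 ≈ 806.34 mg.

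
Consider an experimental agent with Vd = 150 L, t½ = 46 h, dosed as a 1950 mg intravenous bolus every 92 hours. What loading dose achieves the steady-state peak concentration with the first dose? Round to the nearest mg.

2600 mg

f = (1/2)^(92/46) ≈ 0.250000; accumulation ratio R = 1/(1−f) ≈ 1.33333.
Loading dose to hit Cmax,ss on first dose: D_load = D_maint·R ≈ 1950 × 1.33333 ≈ 2599.99 mg.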